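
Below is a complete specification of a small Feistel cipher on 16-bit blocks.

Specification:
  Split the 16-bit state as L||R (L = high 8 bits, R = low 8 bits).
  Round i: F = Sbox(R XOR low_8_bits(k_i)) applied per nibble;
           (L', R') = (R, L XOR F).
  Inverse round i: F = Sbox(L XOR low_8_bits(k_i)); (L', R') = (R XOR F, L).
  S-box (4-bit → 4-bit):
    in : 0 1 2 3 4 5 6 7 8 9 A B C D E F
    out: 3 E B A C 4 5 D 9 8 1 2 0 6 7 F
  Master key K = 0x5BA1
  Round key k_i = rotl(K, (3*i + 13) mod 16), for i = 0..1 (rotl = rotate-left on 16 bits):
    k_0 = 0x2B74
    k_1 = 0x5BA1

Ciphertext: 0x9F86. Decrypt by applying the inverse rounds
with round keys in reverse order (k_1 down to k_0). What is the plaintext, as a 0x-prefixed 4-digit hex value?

s_0 = ciphertext = 0x9F86
s_1 = InvRound(s_0, k_1) = 0x219F
s_2 = InvRound(s_1, k_0) = 0xDB21

0xDB21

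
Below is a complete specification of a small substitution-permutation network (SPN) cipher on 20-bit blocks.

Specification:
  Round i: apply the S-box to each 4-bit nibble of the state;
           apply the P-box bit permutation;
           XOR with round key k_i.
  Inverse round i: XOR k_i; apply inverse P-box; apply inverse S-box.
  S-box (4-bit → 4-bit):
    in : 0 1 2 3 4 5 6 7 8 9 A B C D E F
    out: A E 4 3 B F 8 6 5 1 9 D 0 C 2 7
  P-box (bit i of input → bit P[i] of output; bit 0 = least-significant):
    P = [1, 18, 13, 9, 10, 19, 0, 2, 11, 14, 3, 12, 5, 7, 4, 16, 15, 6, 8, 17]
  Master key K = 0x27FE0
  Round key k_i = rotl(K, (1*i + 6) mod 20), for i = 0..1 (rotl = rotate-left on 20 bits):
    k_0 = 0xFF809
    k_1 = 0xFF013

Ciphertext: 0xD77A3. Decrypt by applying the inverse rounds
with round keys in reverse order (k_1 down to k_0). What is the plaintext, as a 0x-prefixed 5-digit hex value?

s_0 = ciphertext = 0xD77A3
s_1 = InvRound(s_0, k_1) = 0xBFC96
s_2 = InvRound(s_1, k_0) = 0xC72B3

0xC72B3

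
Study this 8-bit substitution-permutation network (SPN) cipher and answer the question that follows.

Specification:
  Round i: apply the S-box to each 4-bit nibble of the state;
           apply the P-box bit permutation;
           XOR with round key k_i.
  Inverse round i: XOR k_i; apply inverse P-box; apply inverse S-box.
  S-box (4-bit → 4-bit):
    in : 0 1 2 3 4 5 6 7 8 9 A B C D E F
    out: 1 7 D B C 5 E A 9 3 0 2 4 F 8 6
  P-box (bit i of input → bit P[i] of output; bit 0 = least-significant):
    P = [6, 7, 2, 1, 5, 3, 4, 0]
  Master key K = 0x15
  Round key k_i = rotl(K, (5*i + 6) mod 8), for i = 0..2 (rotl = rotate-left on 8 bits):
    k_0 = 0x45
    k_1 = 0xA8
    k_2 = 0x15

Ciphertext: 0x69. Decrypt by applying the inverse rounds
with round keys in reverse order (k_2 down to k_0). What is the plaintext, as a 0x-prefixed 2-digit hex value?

0xF7

s_0 = ciphertext = 0x69
s_1 = InvRound(s_0, k_2) = 0x15
s_2 = InvRound(s_1, k_1) = 0xDF
s_3 = InvRound(s_2, k_0) = 0xF7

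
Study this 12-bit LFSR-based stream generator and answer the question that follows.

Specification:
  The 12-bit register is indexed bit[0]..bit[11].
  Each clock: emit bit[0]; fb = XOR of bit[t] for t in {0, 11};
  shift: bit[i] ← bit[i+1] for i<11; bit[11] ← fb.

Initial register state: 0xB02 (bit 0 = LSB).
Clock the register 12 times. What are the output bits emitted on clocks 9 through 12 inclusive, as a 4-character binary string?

1101

reg_0 = 0xB02
clock 1: out=0, reg = 0xD81
clock 2: out=1, reg = 0x6C0
clock 3: out=0, reg = 0x360
clock 4: out=0, reg = 0x1B0
clock 5: out=0, reg = 0x0D8
clock 6: out=0, reg = 0x06C
clock 7: out=0, reg = 0x036
clock 8: out=0, reg = 0x01B
clock 9: out=1, reg = 0x80D
clock 10: out=1, reg = 0x406
clock 11: out=0, reg = 0x203
clock 12: out=1, reg = 0x901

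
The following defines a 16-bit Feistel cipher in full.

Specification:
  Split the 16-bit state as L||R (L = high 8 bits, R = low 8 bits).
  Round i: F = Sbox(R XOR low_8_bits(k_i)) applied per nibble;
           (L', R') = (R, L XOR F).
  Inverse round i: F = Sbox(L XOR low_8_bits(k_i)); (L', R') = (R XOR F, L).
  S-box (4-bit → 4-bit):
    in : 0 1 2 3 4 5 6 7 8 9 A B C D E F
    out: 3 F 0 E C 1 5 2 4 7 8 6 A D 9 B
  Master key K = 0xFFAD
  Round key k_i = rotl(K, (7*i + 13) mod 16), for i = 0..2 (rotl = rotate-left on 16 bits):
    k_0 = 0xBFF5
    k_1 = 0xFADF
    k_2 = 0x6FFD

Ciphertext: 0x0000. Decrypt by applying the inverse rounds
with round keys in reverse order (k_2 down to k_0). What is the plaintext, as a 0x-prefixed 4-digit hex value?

0x3C50

s_0 = ciphertext = 0x0000
s_1 = InvRound(s_0, k_2) = 0xBD00
s_2 = InvRound(s_1, k_1) = 0x50BD
s_3 = InvRound(s_2, k_0) = 0x3C50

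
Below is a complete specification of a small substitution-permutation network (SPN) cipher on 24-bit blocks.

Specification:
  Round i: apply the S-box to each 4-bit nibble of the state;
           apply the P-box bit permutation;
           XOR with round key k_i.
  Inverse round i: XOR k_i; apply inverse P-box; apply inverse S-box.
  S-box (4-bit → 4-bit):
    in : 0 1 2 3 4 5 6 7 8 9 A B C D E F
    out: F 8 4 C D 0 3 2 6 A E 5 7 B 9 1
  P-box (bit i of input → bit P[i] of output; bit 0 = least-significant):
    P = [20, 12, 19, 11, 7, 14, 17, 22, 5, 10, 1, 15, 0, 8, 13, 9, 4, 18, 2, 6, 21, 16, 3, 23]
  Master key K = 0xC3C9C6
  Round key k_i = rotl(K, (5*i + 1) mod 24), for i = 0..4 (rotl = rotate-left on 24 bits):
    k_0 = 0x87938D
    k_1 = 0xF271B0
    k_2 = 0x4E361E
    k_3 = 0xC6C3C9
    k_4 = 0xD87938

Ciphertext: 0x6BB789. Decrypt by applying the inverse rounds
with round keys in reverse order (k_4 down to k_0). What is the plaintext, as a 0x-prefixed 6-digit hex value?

s_0 = ciphertext = 0x6BB789
s_1 = InvRound(s_0, k_4) = 0xDFEDCE
s_2 = InvRound(s_1, k_3) = 0x724854
s_3 = InvRound(s_2, k_2) = 0xB93870
s_4 = InvRound(s_3, k_1) = 0x717503
s_5 = InvRound(s_4, k_0) = 0x483A0F

0x483A0F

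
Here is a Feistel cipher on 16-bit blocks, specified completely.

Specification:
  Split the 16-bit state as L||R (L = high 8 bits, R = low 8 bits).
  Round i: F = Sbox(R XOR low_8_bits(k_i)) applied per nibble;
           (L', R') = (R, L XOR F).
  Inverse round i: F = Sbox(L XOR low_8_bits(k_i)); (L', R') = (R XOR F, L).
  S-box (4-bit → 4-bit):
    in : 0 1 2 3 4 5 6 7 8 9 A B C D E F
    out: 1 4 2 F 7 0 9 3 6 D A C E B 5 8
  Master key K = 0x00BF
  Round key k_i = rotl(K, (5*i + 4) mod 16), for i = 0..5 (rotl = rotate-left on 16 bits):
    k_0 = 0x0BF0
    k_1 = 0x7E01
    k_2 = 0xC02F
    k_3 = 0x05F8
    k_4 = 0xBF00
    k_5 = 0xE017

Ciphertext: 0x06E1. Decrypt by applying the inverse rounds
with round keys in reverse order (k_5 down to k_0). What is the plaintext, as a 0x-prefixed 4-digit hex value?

0x0848

s_0 = ciphertext = 0x06E1
s_1 = InvRound(s_0, k_5) = 0xA506
s_2 = InvRound(s_1, k_4) = 0xA6A5
s_3 = InvRound(s_2, k_3) = 0xA0A6
s_4 = InvRound(s_3, k_2) = 0xCEA0
s_5 = InvRound(s_4, k_1) = 0x48CE
s_6 = InvRound(s_5, k_0) = 0x0848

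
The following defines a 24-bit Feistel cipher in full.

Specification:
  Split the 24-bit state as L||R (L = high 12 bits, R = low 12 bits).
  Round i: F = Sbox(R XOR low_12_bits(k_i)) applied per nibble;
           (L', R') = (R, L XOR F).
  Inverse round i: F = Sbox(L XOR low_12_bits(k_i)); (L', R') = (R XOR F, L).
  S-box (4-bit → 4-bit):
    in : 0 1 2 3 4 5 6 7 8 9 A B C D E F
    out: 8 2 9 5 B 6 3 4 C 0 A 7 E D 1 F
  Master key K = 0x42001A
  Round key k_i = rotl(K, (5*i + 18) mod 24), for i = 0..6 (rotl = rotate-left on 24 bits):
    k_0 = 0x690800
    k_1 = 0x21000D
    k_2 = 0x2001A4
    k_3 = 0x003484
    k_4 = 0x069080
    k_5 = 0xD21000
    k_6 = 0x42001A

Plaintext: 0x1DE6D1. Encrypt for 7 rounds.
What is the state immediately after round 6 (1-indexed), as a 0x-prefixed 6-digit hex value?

s_0 = plaintext = 0x1DE6D1
s_1 = Round(s_0, k_0) = 0x6D100C
s_2 = Round(s_1, k_1) = 0x00CE53
s_3 = Round(s_2, k_2) = 0xE53FF8
s_4 = Round(s_3, k_3) = 0xFF891D
s_5 = Round(s_4, k_4) = 0x91DFF5
s_6 = Round(s_5, k_5) = 0xFF56EB
s_7 = Round(s_6, k_6) = 0x6EBC07

0xFF56EB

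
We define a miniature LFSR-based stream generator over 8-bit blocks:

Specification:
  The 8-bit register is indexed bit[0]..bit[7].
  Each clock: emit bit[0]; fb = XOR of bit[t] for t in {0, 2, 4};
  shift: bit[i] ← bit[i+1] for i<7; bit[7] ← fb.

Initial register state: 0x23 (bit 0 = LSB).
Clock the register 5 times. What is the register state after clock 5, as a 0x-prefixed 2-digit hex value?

0xC9

reg_0 = 0x23
clock 1: out=1, reg = 0x91
clock 2: out=1, reg = 0x48
clock 3: out=0, reg = 0x24
clock 4: out=0, reg = 0x92
clock 5: out=0, reg = 0xC9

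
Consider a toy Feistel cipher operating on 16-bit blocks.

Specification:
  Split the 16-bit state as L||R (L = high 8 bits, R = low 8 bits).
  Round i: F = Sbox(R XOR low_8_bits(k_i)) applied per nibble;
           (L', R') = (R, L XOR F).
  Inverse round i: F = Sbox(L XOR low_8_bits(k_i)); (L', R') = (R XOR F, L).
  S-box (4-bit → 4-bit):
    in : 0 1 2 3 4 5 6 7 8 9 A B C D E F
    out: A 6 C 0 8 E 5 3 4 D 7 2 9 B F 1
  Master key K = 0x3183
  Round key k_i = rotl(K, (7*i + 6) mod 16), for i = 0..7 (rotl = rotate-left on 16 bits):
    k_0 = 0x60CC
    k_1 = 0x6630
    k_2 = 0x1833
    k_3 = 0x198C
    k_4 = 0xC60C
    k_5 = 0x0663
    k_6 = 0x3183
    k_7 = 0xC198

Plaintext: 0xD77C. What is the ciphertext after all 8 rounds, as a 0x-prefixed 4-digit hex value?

0xAD14

s_0 = plaintext = 0xD77C
s_1 = Round(s_0, k_0) = 0x7CFD
s_2 = Round(s_1, k_1) = 0xFDE7
s_3 = Round(s_2, k_2) = 0xE745
s_4 = Round(s_3, k_3) = 0x457A
s_5 = Round(s_4, k_4) = 0x7A70
s_6 = Round(s_5, k_5) = 0x701A
s_7 = Round(s_6, k_6) = 0x1AAD
s_8 = Round(s_7, k_7) = 0xAD14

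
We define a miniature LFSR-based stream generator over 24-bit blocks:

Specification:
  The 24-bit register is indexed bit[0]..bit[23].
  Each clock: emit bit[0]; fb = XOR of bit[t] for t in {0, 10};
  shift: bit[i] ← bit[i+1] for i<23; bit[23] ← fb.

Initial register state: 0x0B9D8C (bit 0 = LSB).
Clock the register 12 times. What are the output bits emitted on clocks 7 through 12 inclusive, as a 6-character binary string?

011011

reg_0 = 0x0B9D8C
clock 1: out=0, reg = 0x85CEC6
clock 2: out=0, reg = 0xC2E763
clock 3: out=1, reg = 0x6173B1
clock 4: out=1, reg = 0xB0B9D8
clock 5: out=0, reg = 0x585CEC
clock 6: out=0, reg = 0xAC2E76
clock 7: out=0, reg = 0xD6173B
clock 8: out=1, reg = 0x6B0B9D
clock 9: out=1, reg = 0xB585CE
clock 10: out=0, reg = 0xDAC2E7
clock 11: out=1, reg = 0xED6173
clock 12: out=1, reg = 0xF6B0B9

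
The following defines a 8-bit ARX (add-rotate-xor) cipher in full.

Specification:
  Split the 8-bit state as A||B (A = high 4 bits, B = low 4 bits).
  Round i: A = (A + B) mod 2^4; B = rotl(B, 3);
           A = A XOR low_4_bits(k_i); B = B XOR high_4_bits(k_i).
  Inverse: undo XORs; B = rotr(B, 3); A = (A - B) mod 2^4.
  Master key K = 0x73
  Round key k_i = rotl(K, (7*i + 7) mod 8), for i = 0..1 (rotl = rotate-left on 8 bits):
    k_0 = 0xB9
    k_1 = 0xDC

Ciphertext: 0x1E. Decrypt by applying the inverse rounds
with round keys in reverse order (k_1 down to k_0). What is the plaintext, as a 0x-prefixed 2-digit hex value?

s_0 = ciphertext = 0x1E
s_1 = InvRound(s_0, k_1) = 0x76
s_2 = InvRound(s_1, k_0) = 0x3B

0x3B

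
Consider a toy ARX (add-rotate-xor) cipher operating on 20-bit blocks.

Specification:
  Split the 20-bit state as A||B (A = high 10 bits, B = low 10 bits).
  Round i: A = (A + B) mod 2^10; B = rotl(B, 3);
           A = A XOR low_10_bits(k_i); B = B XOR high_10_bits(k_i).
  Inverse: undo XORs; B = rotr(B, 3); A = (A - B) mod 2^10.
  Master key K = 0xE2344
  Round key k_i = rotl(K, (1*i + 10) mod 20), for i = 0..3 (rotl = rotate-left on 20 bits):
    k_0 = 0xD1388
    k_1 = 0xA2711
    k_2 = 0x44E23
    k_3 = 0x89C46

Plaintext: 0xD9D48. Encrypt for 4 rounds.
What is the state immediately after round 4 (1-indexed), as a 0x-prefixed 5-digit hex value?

s_0 = plaintext = 0xD9D48
s_1 = Round(s_0, k_0) = 0xC9D06
s_2 = Round(s_1, k_1) = 0xCF2BB
s_3 = Round(s_2, k_2) = 0xF50CE
s_4 = Round(s_3, k_3) = 0x39056

0x39056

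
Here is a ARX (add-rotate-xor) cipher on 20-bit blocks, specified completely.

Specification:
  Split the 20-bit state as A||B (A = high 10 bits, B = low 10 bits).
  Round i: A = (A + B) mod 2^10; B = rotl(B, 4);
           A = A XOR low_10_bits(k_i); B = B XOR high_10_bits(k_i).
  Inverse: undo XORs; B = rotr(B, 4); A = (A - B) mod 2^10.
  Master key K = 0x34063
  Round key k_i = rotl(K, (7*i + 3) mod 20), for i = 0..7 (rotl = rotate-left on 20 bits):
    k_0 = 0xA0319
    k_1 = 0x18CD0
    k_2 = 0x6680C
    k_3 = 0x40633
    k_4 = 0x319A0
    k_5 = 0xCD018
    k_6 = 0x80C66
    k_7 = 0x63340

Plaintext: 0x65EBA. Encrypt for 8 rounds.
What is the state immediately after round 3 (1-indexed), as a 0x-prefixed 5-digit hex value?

0xD95E1

s_0 = plaintext = 0x65EBA
s_1 = Round(s_0, k_0) = 0xD212A
s_2 = Round(s_1, k_1) = 0x28AC7
s_3 = Round(s_2, k_2) = 0xD95E1
s_4 = Round(s_3, k_3) = 0xDD716
s_5 = Round(s_4, k_4) = 0xCADAA
s_6 = Round(s_5, k_5) = 0x33592
s_7 = Round(s_6, k_6) = 0x8E725
s_8 = Round(s_7, k_7) = 0x87BD0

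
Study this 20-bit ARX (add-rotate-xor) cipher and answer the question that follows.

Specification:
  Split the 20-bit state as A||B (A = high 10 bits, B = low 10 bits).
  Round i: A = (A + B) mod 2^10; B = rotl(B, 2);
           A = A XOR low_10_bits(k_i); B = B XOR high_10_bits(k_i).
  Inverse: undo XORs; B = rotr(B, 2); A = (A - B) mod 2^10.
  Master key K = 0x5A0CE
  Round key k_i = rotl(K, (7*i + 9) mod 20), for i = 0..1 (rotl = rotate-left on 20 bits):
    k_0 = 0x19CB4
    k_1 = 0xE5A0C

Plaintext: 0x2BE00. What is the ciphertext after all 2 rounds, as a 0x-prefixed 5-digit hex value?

0x23202

s_0 = plaintext = 0x2BE00
s_1 = Round(s_0, k_0) = 0x86C65
s_2 = Round(s_1, k_1) = 0x23202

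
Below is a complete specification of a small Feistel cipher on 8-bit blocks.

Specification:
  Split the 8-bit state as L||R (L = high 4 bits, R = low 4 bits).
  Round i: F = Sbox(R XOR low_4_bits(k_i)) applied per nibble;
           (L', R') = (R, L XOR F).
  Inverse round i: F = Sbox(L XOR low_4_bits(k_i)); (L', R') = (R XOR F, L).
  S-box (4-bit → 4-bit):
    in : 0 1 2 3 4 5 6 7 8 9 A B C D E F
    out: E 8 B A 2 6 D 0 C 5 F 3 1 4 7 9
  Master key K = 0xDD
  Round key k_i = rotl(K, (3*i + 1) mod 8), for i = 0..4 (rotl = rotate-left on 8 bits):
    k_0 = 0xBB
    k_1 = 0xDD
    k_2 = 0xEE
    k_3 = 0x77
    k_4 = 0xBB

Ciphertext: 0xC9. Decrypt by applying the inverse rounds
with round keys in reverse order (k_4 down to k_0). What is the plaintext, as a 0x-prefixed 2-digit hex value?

0xC0

s_0 = ciphertext = 0xC9
s_1 = InvRound(s_0, k_4) = 0x9C
s_2 = InvRound(s_1, k_3) = 0xB9
s_3 = InvRound(s_2, k_2) = 0xFB
s_4 = InvRound(s_3, k_1) = 0x0F
s_5 = InvRound(s_4, k_0) = 0xC0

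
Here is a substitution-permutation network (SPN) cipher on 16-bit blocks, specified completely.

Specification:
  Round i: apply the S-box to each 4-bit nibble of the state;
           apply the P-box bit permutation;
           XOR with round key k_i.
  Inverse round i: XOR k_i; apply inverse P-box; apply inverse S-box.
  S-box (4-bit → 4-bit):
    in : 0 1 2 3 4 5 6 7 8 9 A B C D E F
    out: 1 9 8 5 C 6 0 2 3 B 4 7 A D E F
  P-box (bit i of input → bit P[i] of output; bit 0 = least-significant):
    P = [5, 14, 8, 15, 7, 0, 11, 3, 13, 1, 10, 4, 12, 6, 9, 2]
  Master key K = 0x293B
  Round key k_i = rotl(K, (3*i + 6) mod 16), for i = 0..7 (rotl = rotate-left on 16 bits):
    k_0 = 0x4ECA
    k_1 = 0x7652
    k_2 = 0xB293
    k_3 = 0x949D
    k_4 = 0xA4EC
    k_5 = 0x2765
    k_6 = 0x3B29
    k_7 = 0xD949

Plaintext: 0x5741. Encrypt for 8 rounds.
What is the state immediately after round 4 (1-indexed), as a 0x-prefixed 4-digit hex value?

s_0 = plaintext = 0x5741
s_1 = Round(s_0, k_0) = 0xC4A0
s_2 = Round(s_1, k_1) = 0x7A26
s_3 = Round(s_2, k_2) = 0xB6DB
s_4 = Round(s_3, k_3) = 0xCF75
s_5 = Round(s_4, k_4) = 0xC1BB
s_6 = Round(s_5, k_5) = 0x4E90
s_7 = Round(s_6, k_6) = 0x3D96
s_8 = Round(s_7, k_7) = 0xEFD0

0xCF75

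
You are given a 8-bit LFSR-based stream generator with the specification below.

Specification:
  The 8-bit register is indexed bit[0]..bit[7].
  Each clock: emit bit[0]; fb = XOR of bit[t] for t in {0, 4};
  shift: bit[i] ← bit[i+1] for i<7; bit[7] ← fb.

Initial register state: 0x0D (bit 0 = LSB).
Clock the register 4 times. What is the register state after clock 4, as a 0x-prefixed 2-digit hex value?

reg_0 = 0x0D
clock 1: out=1, reg = 0x86
clock 2: out=0, reg = 0x43
clock 3: out=1, reg = 0xA1
clock 4: out=1, reg = 0xD0

0xD0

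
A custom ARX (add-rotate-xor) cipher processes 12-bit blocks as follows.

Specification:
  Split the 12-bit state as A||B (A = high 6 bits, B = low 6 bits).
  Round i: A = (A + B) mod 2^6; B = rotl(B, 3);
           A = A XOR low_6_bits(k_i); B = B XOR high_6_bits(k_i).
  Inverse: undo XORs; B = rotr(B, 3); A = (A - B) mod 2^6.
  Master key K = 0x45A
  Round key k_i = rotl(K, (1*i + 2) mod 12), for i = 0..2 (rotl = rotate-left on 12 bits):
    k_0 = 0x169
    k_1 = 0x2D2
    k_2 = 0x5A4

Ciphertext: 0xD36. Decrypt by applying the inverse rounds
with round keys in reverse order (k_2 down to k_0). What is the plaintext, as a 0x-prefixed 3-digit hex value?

s_0 = ciphertext = 0xD36
s_1 = InvRound(s_0, k_2) = 0x304
s_2 = InvRound(s_1, k_1) = 0x979
s_3 = InvRound(s_2, k_0) = 0x967

0x967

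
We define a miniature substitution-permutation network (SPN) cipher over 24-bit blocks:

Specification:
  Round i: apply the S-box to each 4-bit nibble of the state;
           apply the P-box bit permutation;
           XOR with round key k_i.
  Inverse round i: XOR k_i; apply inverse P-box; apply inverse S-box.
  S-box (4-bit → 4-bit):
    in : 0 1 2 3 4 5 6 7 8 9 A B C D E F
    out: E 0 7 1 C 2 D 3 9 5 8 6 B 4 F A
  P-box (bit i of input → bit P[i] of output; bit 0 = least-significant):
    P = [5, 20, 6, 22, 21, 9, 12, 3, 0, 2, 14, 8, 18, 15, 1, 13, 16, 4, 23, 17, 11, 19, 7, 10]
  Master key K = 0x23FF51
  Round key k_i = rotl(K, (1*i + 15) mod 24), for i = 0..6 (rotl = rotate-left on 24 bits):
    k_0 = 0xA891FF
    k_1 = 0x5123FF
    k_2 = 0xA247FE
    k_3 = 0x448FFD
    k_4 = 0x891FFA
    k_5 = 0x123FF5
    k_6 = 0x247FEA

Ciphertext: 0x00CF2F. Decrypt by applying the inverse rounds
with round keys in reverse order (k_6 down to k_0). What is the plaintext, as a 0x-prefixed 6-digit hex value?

s_0 = ciphertext = 0x00CF2F
s_1 = InvRound(s_0, k_6) = 0xD1C79D
s_2 = InvRound(s_1, k_5) = 0x36FD46
s_3 = InvRound(s_2, k_4) = 0xBECBC7
s_4 = InvRound(s_3, k_3) = 0xF0DD8C
s_5 = InvRound(s_4, k_2) = 0x3FB1BE
s_6 = InvRound(s_5, k_1) = 0x5A7324
s_7 = InvRound(s_6, k_0) = 0xD009C0

0xD009C0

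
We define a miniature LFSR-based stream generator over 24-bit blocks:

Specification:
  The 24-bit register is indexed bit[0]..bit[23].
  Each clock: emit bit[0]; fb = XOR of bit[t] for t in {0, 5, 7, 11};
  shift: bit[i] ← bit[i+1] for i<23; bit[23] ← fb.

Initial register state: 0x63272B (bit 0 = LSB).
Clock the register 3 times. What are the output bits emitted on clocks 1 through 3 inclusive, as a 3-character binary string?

110

reg_0 = 0x63272B
clock 1: out=1, reg = 0x319395
clock 2: out=1, reg = 0x18C9CA
clock 3: out=0, reg = 0x0C64E5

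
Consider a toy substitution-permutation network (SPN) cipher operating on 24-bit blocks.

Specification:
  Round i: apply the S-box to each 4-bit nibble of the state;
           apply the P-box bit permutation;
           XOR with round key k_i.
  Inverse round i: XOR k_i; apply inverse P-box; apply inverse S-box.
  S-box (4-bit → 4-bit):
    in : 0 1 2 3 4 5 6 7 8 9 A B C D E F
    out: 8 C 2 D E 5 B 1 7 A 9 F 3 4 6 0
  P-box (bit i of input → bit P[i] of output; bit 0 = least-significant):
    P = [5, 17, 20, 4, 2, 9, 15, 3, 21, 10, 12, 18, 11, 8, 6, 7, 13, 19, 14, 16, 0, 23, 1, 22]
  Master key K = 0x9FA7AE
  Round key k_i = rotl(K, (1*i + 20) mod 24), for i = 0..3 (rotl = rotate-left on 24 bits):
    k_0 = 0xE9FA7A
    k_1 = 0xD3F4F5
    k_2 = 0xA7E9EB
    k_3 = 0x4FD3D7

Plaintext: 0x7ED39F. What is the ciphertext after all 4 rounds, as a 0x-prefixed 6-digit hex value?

s_0 = plaintext = 0x7ED39F
s_1 = Round(s_0, k_0) = 0xC5A833
s_2 = Round(s_1, k_1) = 0x630848
s_3 = Round(s_2, k_2) = 0x541F42
s_4 = Round(s_3, k_3) = 0x44111C

0x44111C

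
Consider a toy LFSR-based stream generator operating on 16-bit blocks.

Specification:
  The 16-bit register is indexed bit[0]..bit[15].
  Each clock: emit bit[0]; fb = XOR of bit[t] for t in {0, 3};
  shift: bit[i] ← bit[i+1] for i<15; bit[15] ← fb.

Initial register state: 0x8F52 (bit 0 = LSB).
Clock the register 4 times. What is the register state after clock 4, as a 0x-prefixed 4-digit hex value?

0x88F5

reg_0 = 0x8F52
clock 1: out=0, reg = 0x47A9
clock 2: out=1, reg = 0x23D4
clock 3: out=0, reg = 0x11EA
clock 4: out=0, reg = 0x88F5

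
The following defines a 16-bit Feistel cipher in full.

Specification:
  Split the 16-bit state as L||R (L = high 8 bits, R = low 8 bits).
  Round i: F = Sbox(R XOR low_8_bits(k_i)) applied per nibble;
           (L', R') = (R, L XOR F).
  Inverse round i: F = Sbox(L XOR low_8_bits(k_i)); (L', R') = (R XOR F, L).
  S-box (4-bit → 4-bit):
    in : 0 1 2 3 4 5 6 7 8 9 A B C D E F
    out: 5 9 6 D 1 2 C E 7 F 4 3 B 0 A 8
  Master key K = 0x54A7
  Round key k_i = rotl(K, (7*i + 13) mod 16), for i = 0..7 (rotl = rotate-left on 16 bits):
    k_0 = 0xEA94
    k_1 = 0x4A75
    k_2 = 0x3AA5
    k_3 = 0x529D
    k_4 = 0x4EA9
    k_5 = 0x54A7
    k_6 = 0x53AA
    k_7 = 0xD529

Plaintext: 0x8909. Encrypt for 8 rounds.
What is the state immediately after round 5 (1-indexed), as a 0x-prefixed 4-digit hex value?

0x962F

s_0 = plaintext = 0x8909
s_1 = Round(s_0, k_0) = 0x0979
s_2 = Round(s_1, k_1) = 0x7952
s_3 = Round(s_2, k_2) = 0x52F7
s_4 = Round(s_3, k_3) = 0xF796
s_5 = Round(s_4, k_4) = 0x962F
s_6 = Round(s_5, k_5) = 0x2FE1
s_7 = Round(s_6, k_6) = 0xE13C
s_8 = Round(s_7, k_7) = 0x3C73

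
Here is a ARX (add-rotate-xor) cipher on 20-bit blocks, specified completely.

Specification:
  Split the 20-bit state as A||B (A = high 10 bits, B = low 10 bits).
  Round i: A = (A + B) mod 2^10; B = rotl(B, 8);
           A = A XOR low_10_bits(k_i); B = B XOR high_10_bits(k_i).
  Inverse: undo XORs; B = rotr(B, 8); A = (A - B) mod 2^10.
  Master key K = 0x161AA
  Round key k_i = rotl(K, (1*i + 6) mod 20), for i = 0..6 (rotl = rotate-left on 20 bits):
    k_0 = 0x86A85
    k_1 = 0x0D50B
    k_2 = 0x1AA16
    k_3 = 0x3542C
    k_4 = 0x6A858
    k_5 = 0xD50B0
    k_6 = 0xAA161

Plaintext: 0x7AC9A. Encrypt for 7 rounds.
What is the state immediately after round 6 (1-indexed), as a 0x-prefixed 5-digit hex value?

0x2523A

s_0 = plaintext = 0x7AC9A
s_1 = Round(s_0, k_0) = 0x0003C
s_2 = Round(s_1, k_1) = 0x4DC3A
s_3 = Round(s_2, k_2) = 0xD9E64
s_4 = Round(s_3, k_3) = 0x79C4C
s_5 = Round(s_4, k_4) = 0x9ADB9
s_6 = Round(s_5, k_5) = 0x2523A
s_7 = Round(s_6, k_6) = 0xEBC26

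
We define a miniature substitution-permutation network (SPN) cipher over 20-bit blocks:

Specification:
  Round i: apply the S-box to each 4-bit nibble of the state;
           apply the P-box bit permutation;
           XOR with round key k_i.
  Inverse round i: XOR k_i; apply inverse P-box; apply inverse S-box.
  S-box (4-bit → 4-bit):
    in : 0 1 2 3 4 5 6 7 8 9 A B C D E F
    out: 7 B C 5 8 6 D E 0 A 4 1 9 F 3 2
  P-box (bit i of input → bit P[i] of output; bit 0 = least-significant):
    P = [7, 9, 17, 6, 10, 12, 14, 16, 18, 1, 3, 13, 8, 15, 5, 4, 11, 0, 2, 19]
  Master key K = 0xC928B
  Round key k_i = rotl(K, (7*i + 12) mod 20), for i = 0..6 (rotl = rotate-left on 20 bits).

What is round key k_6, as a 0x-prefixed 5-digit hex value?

K = 0xC928B
k_0 = rotl(K, (7*0+12) mod 20) = rotl(K, 12) = 0x8BC92
k_1 = rotl(K, (7*1+12) mod 20) = rotl(K, 19) = 0xE4945
k_2 = rotl(K, (7*2+12) mod 20) = rotl(K, 6) = 0x4A2F2
k_3 = rotl(K, (7*3+12) mod 20) = rotl(K, 13) = 0x17925
k_4 = rotl(K, (7*4+12) mod 20) = rotl(K, 0) = 0xC928B
k_5 = rotl(K, (7*5+12) mod 20) = rotl(K, 7) = 0x945E4
k_6 = rotl(K, (7*6+12) mod 20) = rotl(K, 14) = 0x2F24A

0x2F24A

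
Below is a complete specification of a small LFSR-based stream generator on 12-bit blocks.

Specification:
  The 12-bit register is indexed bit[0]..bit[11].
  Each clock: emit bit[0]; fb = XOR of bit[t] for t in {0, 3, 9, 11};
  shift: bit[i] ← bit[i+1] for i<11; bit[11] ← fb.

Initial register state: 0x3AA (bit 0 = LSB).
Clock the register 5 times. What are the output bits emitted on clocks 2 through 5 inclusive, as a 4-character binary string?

reg_0 = 0x3AA
clock 1: out=0, reg = 0x1D5
clock 2: out=1, reg = 0x8EA
clock 3: out=0, reg = 0x475
clock 4: out=1, reg = 0xA3A
clock 5: out=0, reg = 0xD1D

1010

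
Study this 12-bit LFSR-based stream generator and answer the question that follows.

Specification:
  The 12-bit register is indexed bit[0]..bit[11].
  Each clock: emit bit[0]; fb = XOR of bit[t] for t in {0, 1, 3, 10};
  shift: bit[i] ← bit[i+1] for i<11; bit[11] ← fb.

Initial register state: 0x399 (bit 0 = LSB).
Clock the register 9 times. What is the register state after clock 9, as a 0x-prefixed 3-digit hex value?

0xAF1

reg_0 = 0x399
clock 1: out=1, reg = 0x1CC
clock 2: out=0, reg = 0x8E6
clock 3: out=0, reg = 0xC73
clock 4: out=1, reg = 0xE39
clock 5: out=1, reg = 0xF1C
clock 6: out=0, reg = 0x78E
clock 7: out=0, reg = 0xBC7
clock 8: out=1, reg = 0x5E3
clock 9: out=1, reg = 0xAF1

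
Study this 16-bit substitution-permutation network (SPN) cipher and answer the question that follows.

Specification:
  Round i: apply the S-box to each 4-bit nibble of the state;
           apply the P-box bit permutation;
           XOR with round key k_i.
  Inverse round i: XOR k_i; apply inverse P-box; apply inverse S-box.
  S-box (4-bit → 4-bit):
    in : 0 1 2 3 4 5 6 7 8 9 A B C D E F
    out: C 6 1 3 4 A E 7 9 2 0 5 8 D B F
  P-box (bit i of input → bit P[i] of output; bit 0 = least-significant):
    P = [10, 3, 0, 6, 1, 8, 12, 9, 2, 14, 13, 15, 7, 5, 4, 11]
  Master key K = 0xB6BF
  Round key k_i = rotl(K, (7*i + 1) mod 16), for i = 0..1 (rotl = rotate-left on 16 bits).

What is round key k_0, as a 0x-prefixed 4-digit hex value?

0x6D7F

K = 0xB6BF
k_0 = rotl(K, (7*0+1) mod 16) = rotl(K, 1) = 0x6D7F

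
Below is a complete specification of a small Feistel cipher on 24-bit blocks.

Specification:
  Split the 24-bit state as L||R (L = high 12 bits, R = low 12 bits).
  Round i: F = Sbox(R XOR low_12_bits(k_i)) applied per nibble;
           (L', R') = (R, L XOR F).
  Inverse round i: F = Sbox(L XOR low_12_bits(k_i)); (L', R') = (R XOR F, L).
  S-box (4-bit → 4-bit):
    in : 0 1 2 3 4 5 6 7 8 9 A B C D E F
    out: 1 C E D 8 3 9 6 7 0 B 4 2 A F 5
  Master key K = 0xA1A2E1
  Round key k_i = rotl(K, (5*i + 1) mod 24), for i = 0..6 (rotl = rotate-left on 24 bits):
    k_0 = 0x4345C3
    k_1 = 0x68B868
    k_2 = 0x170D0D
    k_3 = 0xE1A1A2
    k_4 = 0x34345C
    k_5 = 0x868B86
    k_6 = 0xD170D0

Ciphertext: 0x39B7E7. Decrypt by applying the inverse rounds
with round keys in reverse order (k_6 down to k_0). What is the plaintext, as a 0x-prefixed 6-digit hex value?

s_0 = ciphertext = 0x39B7E7
s_1 = InvRound(s_0, k_6) = 0xA6339B
s_2 = InvRound(s_1, k_5) = 0xF68A63
s_3 = InvRound(s_2, k_4) = 0xEBBF68
s_4 = InvRound(s_3, k_3) = 0xAA8EBB
s_5 = InvRound(s_4, k_2) = 0x808AA8
s_6 = InvRound(s_5, k_1) = 0xB39808
s_7 = InvRound(s_6, k_0) = 0x753B39

0x753B39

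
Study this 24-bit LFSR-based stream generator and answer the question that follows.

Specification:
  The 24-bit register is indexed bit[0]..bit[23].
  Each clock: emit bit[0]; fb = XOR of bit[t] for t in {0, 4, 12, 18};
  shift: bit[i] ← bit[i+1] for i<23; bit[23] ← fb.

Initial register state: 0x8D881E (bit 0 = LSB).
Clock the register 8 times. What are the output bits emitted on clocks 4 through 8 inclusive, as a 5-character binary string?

11000

reg_0 = 0x8D881E
clock 1: out=0, reg = 0x46C40F
clock 2: out=1, reg = 0x236207
clock 3: out=1, reg = 0x91B103
clock 4: out=1, reg = 0x48D881
clock 5: out=1, reg = 0x246C40
clock 6: out=0, reg = 0x923620
clock 7: out=0, reg = 0xC91B10
clock 8: out=0, reg = 0x648D88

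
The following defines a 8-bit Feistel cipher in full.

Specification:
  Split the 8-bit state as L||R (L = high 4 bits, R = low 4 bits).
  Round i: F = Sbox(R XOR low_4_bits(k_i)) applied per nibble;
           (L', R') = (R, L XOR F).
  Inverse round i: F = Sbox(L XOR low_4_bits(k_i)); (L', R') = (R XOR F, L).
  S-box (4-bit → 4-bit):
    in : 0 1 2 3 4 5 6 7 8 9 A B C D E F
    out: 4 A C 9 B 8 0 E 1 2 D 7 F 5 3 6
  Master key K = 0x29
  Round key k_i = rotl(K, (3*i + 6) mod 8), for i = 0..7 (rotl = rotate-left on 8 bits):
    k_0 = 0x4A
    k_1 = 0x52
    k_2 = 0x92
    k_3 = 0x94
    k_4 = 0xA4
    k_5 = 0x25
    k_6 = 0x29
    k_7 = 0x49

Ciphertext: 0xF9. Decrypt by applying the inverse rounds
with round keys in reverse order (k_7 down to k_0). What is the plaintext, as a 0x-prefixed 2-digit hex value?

s_0 = ciphertext = 0xF9
s_1 = InvRound(s_0, k_7) = 0x9F
s_2 = InvRound(s_1, k_6) = 0xB9
s_3 = InvRound(s_2, k_5) = 0xAB
s_4 = InvRound(s_3, k_4) = 0x8A
s_5 = InvRound(s_4, k_3) = 0x58
s_6 = InvRound(s_5, k_2) = 0x65
s_7 = InvRound(s_6, k_1) = 0xE6
s_8 = InvRound(s_7, k_0) = 0xDE

0xDE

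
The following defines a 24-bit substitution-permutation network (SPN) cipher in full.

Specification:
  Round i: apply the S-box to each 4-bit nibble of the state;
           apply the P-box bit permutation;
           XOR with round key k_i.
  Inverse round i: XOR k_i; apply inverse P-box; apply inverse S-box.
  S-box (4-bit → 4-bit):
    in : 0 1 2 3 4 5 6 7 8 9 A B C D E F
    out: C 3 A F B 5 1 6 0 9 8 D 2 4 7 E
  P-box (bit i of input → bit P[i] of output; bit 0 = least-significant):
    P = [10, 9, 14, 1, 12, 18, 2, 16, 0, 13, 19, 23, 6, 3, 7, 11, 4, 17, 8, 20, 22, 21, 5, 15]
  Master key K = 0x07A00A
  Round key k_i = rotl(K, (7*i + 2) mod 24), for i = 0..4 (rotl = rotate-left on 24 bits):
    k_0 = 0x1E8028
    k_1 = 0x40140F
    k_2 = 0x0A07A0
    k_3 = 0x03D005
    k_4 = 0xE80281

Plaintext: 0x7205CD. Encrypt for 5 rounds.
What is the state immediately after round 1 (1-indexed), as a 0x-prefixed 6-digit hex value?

s_0 = plaintext = 0x7205CD
s_1 = Round(s_0, k_0) = 0x20C889
s_2 = Round(s_1, k_1) = 0x709105
s_3 = Round(s_2, k_2) = 0x3B6AC5
s_4 = Round(s_3, k_3) = 0xF71575
s_5 = Round(s_4, k_4) = 0xC6C7EC

0x20C889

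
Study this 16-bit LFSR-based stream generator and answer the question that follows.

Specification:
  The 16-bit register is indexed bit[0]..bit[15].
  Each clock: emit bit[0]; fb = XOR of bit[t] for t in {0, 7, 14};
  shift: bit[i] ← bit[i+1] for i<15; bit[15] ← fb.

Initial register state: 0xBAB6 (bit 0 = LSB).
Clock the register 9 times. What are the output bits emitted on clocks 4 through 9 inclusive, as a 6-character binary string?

reg_0 = 0xBAB6
clock 1: out=0, reg = 0xDD5B
clock 2: out=1, reg = 0x6EAD
clock 3: out=1, reg = 0xB756
clock 4: out=0, reg = 0x5BAB
clock 5: out=1, reg = 0xADD5
clock 6: out=1, reg = 0x56EA
clock 7: out=0, reg = 0x2B75
clock 8: out=1, reg = 0x95BA
clock 9: out=0, reg = 0xCADD

011010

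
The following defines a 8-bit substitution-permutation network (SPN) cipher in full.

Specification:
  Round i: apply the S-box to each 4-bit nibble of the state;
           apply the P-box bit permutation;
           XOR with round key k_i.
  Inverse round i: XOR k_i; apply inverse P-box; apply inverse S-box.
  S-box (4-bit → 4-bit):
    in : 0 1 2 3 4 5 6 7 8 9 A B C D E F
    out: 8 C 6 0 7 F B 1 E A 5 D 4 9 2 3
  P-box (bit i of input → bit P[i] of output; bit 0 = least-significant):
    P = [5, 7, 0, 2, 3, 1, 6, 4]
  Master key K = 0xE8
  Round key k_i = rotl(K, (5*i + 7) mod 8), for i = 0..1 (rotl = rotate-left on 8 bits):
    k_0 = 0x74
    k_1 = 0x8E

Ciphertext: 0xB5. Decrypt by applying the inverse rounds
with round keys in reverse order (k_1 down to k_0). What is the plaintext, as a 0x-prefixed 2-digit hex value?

0x60

s_0 = ciphertext = 0xB5
s_1 = InvRound(s_0, k_1) = 0x6A
s_2 = InvRound(s_1, k_0) = 0x60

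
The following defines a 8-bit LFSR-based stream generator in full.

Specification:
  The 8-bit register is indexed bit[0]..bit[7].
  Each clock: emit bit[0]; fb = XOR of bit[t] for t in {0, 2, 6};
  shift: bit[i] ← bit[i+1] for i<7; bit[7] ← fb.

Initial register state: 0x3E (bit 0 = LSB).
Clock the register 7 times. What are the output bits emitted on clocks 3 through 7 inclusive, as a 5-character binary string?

11110

reg_0 = 0x3E
clock 1: out=0, reg = 0x9F
clock 2: out=1, reg = 0x4F
clock 3: out=1, reg = 0xA7
clock 4: out=1, reg = 0x53
clock 5: out=1, reg = 0x29
clock 6: out=1, reg = 0x94
clock 7: out=0, reg = 0xCA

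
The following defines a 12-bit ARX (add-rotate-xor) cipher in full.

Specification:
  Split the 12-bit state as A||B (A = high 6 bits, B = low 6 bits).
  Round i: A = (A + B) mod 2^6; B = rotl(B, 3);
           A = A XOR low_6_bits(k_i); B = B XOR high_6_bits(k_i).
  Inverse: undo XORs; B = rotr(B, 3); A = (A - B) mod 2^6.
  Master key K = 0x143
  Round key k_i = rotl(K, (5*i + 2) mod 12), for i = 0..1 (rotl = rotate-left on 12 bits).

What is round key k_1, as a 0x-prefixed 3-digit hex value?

0x18A

K = 0x143
k_0 = rotl(K, (5*0+2) mod 12) = rotl(K, 2) = 0x50C
k_1 = rotl(K, (5*1+2) mod 12) = rotl(K, 7) = 0x18A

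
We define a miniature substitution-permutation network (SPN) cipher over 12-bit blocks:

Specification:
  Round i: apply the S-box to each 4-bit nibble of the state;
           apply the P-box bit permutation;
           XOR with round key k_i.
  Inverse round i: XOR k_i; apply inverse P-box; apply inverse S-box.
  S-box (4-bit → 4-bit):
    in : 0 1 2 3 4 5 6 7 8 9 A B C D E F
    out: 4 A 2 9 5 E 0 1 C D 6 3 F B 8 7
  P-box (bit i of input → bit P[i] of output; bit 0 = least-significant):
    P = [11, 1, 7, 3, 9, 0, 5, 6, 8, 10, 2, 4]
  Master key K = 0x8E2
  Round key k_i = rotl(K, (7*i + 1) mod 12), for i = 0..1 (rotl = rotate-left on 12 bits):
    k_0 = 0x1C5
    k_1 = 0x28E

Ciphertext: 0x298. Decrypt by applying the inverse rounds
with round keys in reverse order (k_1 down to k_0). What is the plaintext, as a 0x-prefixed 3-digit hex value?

0x4AF

s_0 = ciphertext = 0x298
s_1 = InvRound(s_0, k_1) = 0x862
s_2 = InvRound(s_1, k_0) = 0x4AF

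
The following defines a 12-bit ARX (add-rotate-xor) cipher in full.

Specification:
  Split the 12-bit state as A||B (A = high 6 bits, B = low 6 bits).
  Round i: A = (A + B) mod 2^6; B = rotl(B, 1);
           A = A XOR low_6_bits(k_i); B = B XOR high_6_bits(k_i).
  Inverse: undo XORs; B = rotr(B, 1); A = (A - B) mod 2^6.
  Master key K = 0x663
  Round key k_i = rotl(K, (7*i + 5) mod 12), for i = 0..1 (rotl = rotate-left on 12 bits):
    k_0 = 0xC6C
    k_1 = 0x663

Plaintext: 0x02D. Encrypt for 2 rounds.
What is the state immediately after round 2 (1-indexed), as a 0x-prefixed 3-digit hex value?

0x20C

s_0 = plaintext = 0x02D
s_1 = Round(s_0, k_0) = 0x06A
s_2 = Round(s_1, k_1) = 0x20C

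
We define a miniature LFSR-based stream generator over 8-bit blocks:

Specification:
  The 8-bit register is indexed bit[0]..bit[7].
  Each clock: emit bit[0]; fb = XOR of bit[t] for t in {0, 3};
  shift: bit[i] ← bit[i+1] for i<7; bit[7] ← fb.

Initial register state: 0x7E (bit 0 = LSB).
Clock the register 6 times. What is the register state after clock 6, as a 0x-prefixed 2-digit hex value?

reg_0 = 0x7E
clock 1: out=0, reg = 0xBF
clock 2: out=1, reg = 0x5F
clock 3: out=1, reg = 0x2F
clock 4: out=1, reg = 0x17
clock 5: out=1, reg = 0x8B
clock 6: out=1, reg = 0x45

0x45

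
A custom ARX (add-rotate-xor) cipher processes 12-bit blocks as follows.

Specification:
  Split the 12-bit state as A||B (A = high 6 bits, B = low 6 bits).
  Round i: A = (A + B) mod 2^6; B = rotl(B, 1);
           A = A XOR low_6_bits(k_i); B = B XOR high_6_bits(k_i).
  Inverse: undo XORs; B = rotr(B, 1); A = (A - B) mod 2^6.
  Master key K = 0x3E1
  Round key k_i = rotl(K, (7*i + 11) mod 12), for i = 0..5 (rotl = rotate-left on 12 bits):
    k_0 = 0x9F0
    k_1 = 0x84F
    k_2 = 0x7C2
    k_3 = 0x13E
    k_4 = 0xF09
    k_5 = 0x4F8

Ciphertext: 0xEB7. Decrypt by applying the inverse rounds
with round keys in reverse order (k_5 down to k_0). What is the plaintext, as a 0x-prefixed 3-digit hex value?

0xBDD

s_0 = ciphertext = 0xEB7
s_1 = InvRound(s_0, k_5) = 0xC12
s_2 = InvRound(s_1, k_4) = 0x897
s_3 = InvRound(s_2, k_3) = 0xCE9
s_4 = InvRound(s_3, k_2) = 0x59B
s_5 = InvRound(s_4, k_1) = 0xF1D
s_6 = InvRound(s_5, k_0) = 0xBDD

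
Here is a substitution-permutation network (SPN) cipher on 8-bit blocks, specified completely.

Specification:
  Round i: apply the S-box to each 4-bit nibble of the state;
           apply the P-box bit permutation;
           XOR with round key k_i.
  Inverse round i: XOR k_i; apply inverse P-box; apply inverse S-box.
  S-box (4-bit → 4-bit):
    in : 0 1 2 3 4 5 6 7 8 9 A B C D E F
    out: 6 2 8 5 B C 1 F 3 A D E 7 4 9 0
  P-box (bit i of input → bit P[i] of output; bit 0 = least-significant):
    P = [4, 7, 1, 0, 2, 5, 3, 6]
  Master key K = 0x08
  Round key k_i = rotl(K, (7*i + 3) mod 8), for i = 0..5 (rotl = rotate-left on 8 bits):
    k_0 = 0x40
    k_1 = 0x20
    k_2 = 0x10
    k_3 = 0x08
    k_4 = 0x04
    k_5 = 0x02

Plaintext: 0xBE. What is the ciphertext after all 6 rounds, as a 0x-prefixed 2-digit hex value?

0xBC

s_0 = plaintext = 0xBE
s_1 = Round(s_0, k_0) = 0x39
s_2 = Round(s_1, k_1) = 0xAD
s_3 = Round(s_2, k_2) = 0x5E
s_4 = Round(s_3, k_3) = 0x51
s_5 = Round(s_4, k_4) = 0xCC
s_6 = Round(s_5, k_5) = 0xBC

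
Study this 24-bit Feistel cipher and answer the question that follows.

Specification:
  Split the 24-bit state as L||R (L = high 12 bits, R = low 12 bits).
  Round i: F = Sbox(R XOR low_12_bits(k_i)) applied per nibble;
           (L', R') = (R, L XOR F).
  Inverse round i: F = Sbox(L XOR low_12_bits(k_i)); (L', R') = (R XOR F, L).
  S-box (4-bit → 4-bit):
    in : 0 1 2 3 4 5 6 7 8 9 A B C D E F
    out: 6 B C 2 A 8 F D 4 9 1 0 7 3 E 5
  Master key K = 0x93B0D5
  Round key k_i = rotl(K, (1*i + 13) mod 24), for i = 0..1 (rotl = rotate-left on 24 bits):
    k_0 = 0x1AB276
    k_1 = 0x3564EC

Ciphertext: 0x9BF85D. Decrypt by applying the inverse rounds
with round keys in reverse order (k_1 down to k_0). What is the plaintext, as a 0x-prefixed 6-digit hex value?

s_0 = ciphertext = 0x9BF85D
s_1 = InvRound(s_0, k_1) = 0xBDF9BF
s_2 = InvRound(s_1, k_0) = 0x0A6BDF

0x0A6BDF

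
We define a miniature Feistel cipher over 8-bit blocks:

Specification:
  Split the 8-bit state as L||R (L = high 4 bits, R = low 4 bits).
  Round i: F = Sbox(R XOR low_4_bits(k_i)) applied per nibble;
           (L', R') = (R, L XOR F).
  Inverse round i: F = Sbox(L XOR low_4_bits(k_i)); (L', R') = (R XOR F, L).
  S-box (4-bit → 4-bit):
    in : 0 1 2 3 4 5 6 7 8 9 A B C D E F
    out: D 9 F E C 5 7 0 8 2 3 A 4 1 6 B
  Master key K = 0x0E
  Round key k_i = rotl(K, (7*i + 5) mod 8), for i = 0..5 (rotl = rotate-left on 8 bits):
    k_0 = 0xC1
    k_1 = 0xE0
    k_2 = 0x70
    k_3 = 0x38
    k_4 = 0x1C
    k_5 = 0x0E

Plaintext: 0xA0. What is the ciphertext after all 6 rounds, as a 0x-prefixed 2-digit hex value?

s_0 = plaintext = 0xA0
s_1 = Round(s_0, k_0) = 0x03
s_2 = Round(s_1, k_1) = 0x3E
s_3 = Round(s_2, k_2) = 0xE5
s_4 = Round(s_3, k_3) = 0x5F
s_5 = Round(s_4, k_4) = 0xFB
s_6 = Round(s_5, k_5) = 0xBA

0xBA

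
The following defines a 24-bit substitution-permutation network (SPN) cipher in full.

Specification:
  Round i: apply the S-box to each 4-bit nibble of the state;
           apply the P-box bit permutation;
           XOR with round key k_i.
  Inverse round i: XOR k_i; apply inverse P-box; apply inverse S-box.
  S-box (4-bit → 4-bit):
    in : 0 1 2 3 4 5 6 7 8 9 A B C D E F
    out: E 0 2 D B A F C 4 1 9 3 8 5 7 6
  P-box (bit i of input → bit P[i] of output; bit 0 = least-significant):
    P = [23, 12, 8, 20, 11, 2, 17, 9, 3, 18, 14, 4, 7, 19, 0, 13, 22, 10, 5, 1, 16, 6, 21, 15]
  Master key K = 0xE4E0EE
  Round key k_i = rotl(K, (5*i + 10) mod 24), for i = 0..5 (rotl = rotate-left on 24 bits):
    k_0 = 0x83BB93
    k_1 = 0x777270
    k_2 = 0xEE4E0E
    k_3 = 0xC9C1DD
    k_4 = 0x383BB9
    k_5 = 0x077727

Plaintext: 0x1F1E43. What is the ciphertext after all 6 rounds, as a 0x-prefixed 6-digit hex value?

0xD4B2DF

s_0 = plaintext = 0x1F1E43
s_1 = Round(s_0, k_0) = 0x17F4BF
s_2 = Round(s_1, k_1) = 0x7B6B4F
s_3 = Round(s_2, k_2) = 0x82F183
s_4 = Round(s_3, k_3) = 0x73C4DC
s_5 = Round(s_4, k_4) = 0x4E9383
s_6 = Round(s_5, k_5) = 0xD4B2DF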